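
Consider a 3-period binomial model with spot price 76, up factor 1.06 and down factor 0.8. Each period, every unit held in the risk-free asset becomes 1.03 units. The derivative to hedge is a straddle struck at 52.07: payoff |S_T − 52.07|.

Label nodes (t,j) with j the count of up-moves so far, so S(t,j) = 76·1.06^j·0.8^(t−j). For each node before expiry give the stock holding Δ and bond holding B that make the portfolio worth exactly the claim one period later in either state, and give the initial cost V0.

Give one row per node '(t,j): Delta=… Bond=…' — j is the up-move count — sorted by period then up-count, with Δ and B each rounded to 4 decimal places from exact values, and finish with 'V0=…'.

(0,0): Delta=0.9740 Bond=-45.6033
(1,0): Delta=0.7652 Bond=-34.2762
(1,1): Delta=0.9945 Bond=-48.6273
(2,0): Delta=-1.0000 Bond=50.5534
(2,1): Delta=0.9389 Bond=-46.5034
(2,2): Delta=1.0000 Bond=-50.5534
V0=28.4187

Since d<R<u, set p* = (R−d)/(u−d) = 0.8846; price each node as the discounted p*-expectation of its children.
Terminal values V(3,·): V(3,0)=13.1580, V(3,1)=0.5116, V(3,2)=16.2449, V(3,3)=38.4472
  t=2,j=0: stock 48.6400 → up 51.5584 (V=0.5116), down 38.9120 (V=13.1580). Price 1.9134; hedge Δ=-1.0000, bond B=50.5534.
  t=2,j=1: stock 64.4480 → up 68.3149 (V=16.2449), down 51.5584 (V=0.5116). Price 14.0092; hedge Δ=0.9389, bond B=-46.5034.
  t=2,j=2: stock 85.3936 → up 90.5172 (V=38.4472), down 68.3149 (V=16.2449). Price 34.8402; hedge Δ=1.0000, bond B=-50.5534.
  t=1,j=0: stock 60.8000 → up 64.4480 (V=14.0092), down 48.6400 (V=1.9134). Price 12.2462; hedge Δ=0.7652, bond B=-34.2762.
  t=1,j=1: stock 80.5600 → up 85.3936 (V=34.8402), down 64.4480 (V=14.0092). Price 31.4919; hedge Δ=0.9945, bond B=-48.6273.
  t=0,j=0: stock 76.0000 → up 80.5600 (V=31.4919), down 60.8000 (V=12.2462). Price 28.4187; hedge Δ=0.9740, bond B=-45.6033.
Check: Δ(0,0)·S0 + B(0,0) = 28.4187 = V0.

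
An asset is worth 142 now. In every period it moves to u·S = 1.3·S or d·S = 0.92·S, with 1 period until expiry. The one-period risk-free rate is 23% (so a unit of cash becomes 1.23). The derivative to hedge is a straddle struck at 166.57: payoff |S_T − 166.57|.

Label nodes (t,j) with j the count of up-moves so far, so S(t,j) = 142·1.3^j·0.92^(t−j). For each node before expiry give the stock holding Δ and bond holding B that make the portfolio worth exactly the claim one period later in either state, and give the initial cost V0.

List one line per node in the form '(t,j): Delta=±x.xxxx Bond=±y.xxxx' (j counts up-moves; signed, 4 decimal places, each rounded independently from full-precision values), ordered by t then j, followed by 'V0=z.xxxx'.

(0,0): Delta=-0.3317 Bond=64.4446
V0=17.3393

Since d<R<u, set p* = (R−d)/(u−d) = 0.8158; price each node as the discounted p*-expectation of its children.
Terminal values V(1,·): V(1,0)=35.9300, V(1,1)=18.0300
  t=0,j=0: stock 142.0000 → up 184.6000 (V=18.0300), down 130.6400 (V=35.9300). Price 17.3393; hedge Δ=-0.3317, bond B=64.4446.
Each (Δ,B) replicates both successor values, so the strategy is self-financing and V0 is arbitrage-free.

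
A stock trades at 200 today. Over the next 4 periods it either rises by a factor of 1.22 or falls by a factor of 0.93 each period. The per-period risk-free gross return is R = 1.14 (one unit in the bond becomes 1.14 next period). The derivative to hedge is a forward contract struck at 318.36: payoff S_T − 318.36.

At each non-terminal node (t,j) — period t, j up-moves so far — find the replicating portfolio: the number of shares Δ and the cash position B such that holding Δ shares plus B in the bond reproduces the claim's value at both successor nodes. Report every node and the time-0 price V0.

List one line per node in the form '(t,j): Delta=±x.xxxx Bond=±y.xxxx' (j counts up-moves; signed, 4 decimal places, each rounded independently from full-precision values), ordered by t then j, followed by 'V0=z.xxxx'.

(0,0): Delta=1.0000 Bond=-188.4947
(1,0): Delta=1.0000 Bond=-214.8839
(1,1): Delta=1.0000 Bond=-214.8839
(2,0): Delta=1.0000 Bond=-244.9677
(2,1): Delta=1.0000 Bond=-244.9677
(2,2): Delta=1.0000 Bond=-244.9677
(3,0): Delta=1.0000 Bond=-279.2632
(3,1): Delta=1.0000 Bond=-279.2632
(3,2): Delta=1.0000 Bond=-279.2632
(3,3): Delta=1.0000 Bond=-279.2632
V0=11.5053

Risk-neutral probability p* = (R−d)/(u−d) = (1.14−0.93)/(1.22−0.93) = 0.7241.
Terminal values V(4,·): V(4,0)=-168.7496, V(4,1)=-122.0969, V(4,2)=-60.8966, V(4,3)=19.3877, V(4,4)=124.7069
(3,0): S=160.8714. Δ = (V_up−V_dn)/(S_up−S_dn) = (-122.0969−-168.7496)/(196.2631−149.6104) = 1.0000. V = [p*·-122.0969 + (1−p*)·-168.7496]/1.14 = -118.3918. B = V − Δ·S = -279.2632.
(3,1): S=211.0356. Δ = (V_up−V_dn)/(S_up−S_dn) = (-60.8966−-122.0969)/(257.4634−196.2631) = 1.0000. V = [p*·-60.8966 + (1−p*)·-122.0969]/1.14 = -68.2276. B = V − Δ·S = -279.2632.
(3,2): S=276.8424. Δ = (V_up−V_dn)/(S_up−S_dn) = (19.3877−-60.8966)/(337.7477−257.4634) = 1.0000. V = [p*·19.3877 + (1−p*)·-60.8966]/1.14 = -2.4208. B = V − Δ·S = -279.2632.
(3,3): S=363.1696. Δ = (V_up−V_dn)/(S_up−S_dn) = (124.7069−19.3877)/(443.0669−337.7477) = 1.0000. V = [p*·124.7069 + (1−p*)·19.3877]/1.14 = 83.9064. B = V − Δ·S = -279.2632.
(2,0): S=172.9800. Δ = (V_up−V_dn)/(S_up−S_dn) = (-68.2276−-118.3918)/(211.0356−160.8714) = 1.0000. V = [p*·-68.2276 + (1−p*)·-118.3918]/1.14 = -71.9877. B = V − Δ·S = -244.9677.
(2,1): S=226.9200. Δ = (V_up−V_dn)/(S_up−S_dn) = (-2.4208−-68.2276)/(276.8424−211.0356) = 1.0000. V = [p*·-2.4208 + (1−p*)·-68.2276]/1.14 = -18.0477. B = V − Δ·S = -244.9677.
(2,2): S=297.6800. Δ = (V_up−V_dn)/(S_up−S_dn) = (83.9064−-2.4208)/(363.1696−276.8424) = 1.0000. V = [p*·83.9064 + (1−p*)·-2.4208]/1.14 = 52.7123. B = V − Δ·S = -244.9677.
(1,0): S=186.0000. Δ = (V_up−V_dn)/(S_up−S_dn) = (-18.0477−-71.9877)/(226.9200−172.9800) = 1.0000. V = [p*·-18.0477 + (1−p*)·-71.9877]/1.14 = -28.8839. B = V − Δ·S = -214.8839.
(1,1): S=244.0000. Δ = (V_up−V_dn)/(S_up−S_dn) = (52.7123−-18.0477)/(297.6800−226.9200) = 1.0000. V = [p*·52.7123 + (1−p*)·-18.0477]/1.14 = 29.1161. B = V − Δ·S = -214.8839.
(0,0): S=200.0000. Δ = (V_up−V_dn)/(S_up−S_dn) = (29.1161−-28.8839)/(244.0000−186.0000) = 1.0000. V = [p*·29.1161 + (1−p*)·-28.8839]/1.14 = 11.5053. B = V − Δ·S = -188.4947.
Check: Δ(0,0)·S0 + B(0,0) = 11.5053 = V0.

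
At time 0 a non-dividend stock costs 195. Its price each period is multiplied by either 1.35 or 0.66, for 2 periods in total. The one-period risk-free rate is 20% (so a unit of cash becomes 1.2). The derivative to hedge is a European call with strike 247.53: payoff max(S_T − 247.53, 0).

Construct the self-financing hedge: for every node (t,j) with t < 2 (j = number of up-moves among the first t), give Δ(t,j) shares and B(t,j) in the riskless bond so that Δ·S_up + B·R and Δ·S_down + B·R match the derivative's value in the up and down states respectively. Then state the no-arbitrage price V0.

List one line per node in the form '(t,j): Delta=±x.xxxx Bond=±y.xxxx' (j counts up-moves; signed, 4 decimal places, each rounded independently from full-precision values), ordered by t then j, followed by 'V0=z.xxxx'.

The replicating-portfolio and risk-neutral prices coincide; use p* = (1.2−0.66)/(1.35−0.66) = 0.7826 for the latter.
Terminal payoffs: V(2,0)=0.0000, V(2,1)=0.0000, V(2,2)=107.8575
(1,0): S=128.7000. Δ = (V_up−V_dn)/(S_up−S_dn) = (0.0000−0.0000)/(173.7450−84.9420) = 0.0000. V = [p*·0.0000 + (1−p*)·0.0000]/1.2 = 0.0000. B = V − Δ·S = 0.0000.
(1,1): S=263.2500. Δ = (V_up−V_dn)/(S_up−S_dn) = (107.8575−0.0000)/(355.3875−173.7450) = 0.5938. V = [p*·107.8575 + (1−p*)·0.0000]/1.2 = 70.3418. B = V − Δ·S = -85.9734.
(0,0): S=195.0000. Δ = (V_up−V_dn)/(S_up−S_dn) = (70.3418−0.0000)/(263.2500−128.7000) = 0.5228. V = [p*·70.3418 + (1−p*)·0.0000]/1.2 = 45.8751. B = V − Δ·S = -56.0696.
Check: Δ(0,0)·S0 + B(0,0) = 45.8751 = V0.

(0,0): Delta=0.5228 Bond=-56.0696
(1,0): Delta=0.0000 Bond=0.0000
(1,1): Delta=0.5938 Bond=-85.9734
V0=45.8751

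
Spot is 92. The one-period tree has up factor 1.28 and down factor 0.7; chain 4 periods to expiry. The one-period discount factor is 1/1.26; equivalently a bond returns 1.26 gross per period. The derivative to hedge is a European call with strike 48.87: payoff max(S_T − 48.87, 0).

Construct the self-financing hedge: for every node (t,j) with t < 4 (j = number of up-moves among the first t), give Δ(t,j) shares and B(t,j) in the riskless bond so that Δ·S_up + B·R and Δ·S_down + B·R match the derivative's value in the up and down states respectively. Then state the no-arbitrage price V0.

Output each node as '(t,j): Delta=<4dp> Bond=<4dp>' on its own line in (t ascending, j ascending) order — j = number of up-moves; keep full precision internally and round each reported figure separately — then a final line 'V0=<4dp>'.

(0,0): Delta=0.9997 Bond=-19.3628
(1,0): Delta=0.9901 Bond=-23.7785
(1,1): Delta=0.9999 Bond=-24.4193
(2,0): Delta=0.7324 Bond=-18.3417
(2,1): Delta=0.9951 Bond=-30.3759
(2,2): Delta=1.0000 Bond=-30.7823
(3,0): Delta=0.0000 Bond=0.0000
(3,1): Delta=0.7467 Bond=-23.9359
(3,2): Delta=1.0000 Bond=-38.7857
(3,3): Delta=1.0000 Bond=-38.7857
V0=72.6113

Risk-neutral probability p* = (R−d)/(u−d) = (1.26−0.7)/(1.28−0.7) = 0.9655.
At expiry t=4: V(4,0)=0.0000, V(4,1)=0.0000, V(4,2)=24.9891, V(4,3)=86.1866, V(4,4)=198.0906
Node (3,0) S=31.5560: V=(p*·0.0000+(1−p*)·0.0000)/1.26=0.0000; Δ=(0.0000−0.0000)/(40.3917−22.0892)=0.0000; B=V−Δ·S=0.0000
Node (3,1) S=57.7024: V=(p*·24.9891+(1−p*)·0.0000)/1.26=19.1487; Δ=(24.9891−0.0000)/(73.8591−40.3917)=0.7467; B=V−Δ·S=-23.9359
Node (3,2) S=105.5130: V=(p*·86.1866+(1−p*)·24.9891)/1.26=66.7272; Δ=(86.1866−24.9891)/(135.0566−73.8591)=1.0000; B=V−Δ·S=-38.7857
Node (3,3) S=192.9380: V=(p*·198.0906+(1−p*)·86.1866)/1.26=154.1523; Δ=(198.0906−86.1866)/(246.9606−135.0566)=1.0000; B=V−Δ·S=-38.7857
Node (2,0) S=45.0800: V=(p*·19.1487+(1−p*)·0.0000)/1.26=14.6733; Δ=(19.1487−0.0000)/(57.7024−31.5560)=0.7324; B=V−Δ·S=-18.3417
Node (2,1) S=82.4320: V=(p*·66.7272+(1−p*)·19.1487)/1.26=51.6560; Δ=(66.7272−19.1487)/(105.5130−57.7024)=0.9951; B=V−Δ·S=-30.3759
Node (2,2) S=150.7328: V=(p*·154.1523+(1−p*)·66.7272)/1.26=119.9505; Δ=(154.1523−66.7272)/(192.9380−105.5130)=1.0000; B=V−Δ·S=-30.7823
Node (1,0) S=64.4000: V=(p*·51.6560+(1−p*)·14.6733)/1.26=39.9847; Δ=(51.6560−14.6733)/(82.4320−45.0800)=0.9901; B=V−Δ·S=-23.7785
Node (1,1) S=117.7600: V=(p*·119.9505+(1−p*)·51.6560)/1.26=93.3298; Δ=(119.9505−51.6560)/(150.7328−82.4320)=0.9999; B=V−Δ·S=-24.4193
Node (0,0) S=92.0000: V=(p*·93.3298+(1−p*)·39.9847)/1.26=72.6113; Δ=(93.3298−39.9847)/(117.7600−64.4000)=0.9997; B=V−Δ·S=-19.3628
The time-0 hedge costs 72.6113, which is the no-arbitrage price.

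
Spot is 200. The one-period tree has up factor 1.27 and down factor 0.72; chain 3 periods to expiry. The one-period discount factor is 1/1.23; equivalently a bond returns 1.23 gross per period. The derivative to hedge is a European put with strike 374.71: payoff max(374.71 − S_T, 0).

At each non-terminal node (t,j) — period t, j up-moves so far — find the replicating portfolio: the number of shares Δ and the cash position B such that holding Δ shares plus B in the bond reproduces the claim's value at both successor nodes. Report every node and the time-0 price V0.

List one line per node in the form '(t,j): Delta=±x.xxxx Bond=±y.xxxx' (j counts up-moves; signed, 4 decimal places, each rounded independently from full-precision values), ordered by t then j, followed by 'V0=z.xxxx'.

Under the risk-neutral measure, an up-move has probability p* = (R−d)/(u−d) = 0.9273 and values discount at R = 1.23.
Terminal payoffs: V(3,0)=300.0604, V(3,1)=243.0364, V(3,2)=142.4524, V(3,3)=0.0000
(2,0): S=103.6800. Δ = (V_up−V_dn)/(S_up−S_dn) = (243.0364−300.0604)/(131.6736−74.6496) = -1.0000. V = [p*·243.0364 + (1−p*)·300.0604]/1.23 = 200.9623. B = V − Δ·S = 304.6423.
(2,1): S=182.8800. Δ = (V_up−V_dn)/(S_up−S_dn) = (142.4524−243.0364)/(232.2576−131.6736) = -1.0000. V = [p*·142.4524 + (1−p*)·243.0364]/1.23 = 121.7623. B = V − Δ·S = 304.6423.
(2,2): S=322.5800. Δ = (V_up−V_dn)/(S_up−S_dn) = (0.0000−142.4524)/(409.6766−232.2576) = -0.8029. V = [p*·0.0000 + (1−p*)·142.4524]/1.23 = 8.4229. B = V − Δ·S = 267.4273.
(1,0): S=144.0000. Δ = (V_up−V_dn)/(S_up−S_dn) = (121.7623−200.9623)/(182.8800−103.6800) = -1.0000. V = [p*·121.7623 + (1−p*)·200.9623]/1.23 = 103.6766. B = V − Δ·S = 247.6766.
(1,1): S=254.0000. Δ = (V_up−V_dn)/(S_up−S_dn) = (8.4229−121.7623)/(322.5800−182.8800) = -0.8113. V = [p*·8.4229 + (1−p*)·121.7623]/1.23 = 13.5494. B = V − Δ·S = 219.6210.
(0,0): S=200.0000. Δ = (V_up−V_dn)/(S_up−S_dn) = (13.5494−103.6766)/(254.0000−144.0000) = -0.8193. V = [p*·13.5494 + (1−p*)·103.6766]/1.23 = 16.3448. B = V − Δ·S = 180.2125.
Check: Δ(0,0)·S0 + B(0,0) = 16.3448 = V0.

(0,0): Delta=-0.8193 Bond=180.2125
(1,0): Delta=-1.0000 Bond=247.6766
(1,1): Delta=-0.8113 Bond=219.6210
(2,0): Delta=-1.0000 Bond=304.6423
(2,1): Delta=-1.0000 Bond=304.6423
(2,2): Delta=-0.8029 Bond=267.4273
V0=16.3448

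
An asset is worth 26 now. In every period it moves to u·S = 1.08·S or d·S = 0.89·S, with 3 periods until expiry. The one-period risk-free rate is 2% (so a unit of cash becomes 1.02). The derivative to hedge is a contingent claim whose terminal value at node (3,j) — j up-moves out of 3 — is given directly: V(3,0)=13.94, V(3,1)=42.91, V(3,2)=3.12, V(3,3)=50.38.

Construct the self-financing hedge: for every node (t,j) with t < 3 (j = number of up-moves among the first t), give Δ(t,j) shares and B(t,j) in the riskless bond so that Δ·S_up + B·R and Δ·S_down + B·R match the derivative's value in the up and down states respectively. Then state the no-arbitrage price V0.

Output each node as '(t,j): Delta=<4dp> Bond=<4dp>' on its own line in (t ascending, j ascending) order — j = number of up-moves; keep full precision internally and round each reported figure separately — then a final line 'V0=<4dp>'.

Since d<R<u, set p* = (R−d)/(u−d) = 0.6842; price each node as the discounted p*-expectation of its children.
Payoff layer (t=3): V(3,0)=13.9400, V(3,1)=42.9100, V(3,2)=3.1200, V(3,3)=50.3800
  t=2,j=0: stock 20.5946 → up 22.2422 (V=42.9100), down 18.3292 (V=13.9400). Price 33.0996; hedge Δ=7.4036, bond B=-119.3741.
  t=2,j=1: stock 24.9912 → up 26.9905 (V=3.1200), down 22.2422 (V=42.9100). Price 15.3777; hedge Δ=-8.3798, bond B=224.7988.
  t=2,j=2: stock 30.3264 → up 32.7525 (V=50.3800), down 26.9905 (V=3.1200). Price 34.7606; hedge Δ=8.2020, bond B=-213.9763.
  t=1,j=0: stock 23.1400 → up 24.9912 (V=15.3777), down 20.5946 (V=33.0996). Price 20.5628; hedge Δ=-4.0308, bond B=113.8359.
  t=1,j=1: stock 28.0800 → up 30.3264 (V=34.7606), down 24.9912 (V=15.3777). Price 28.0781; hedge Δ=3.6330, bond B=-73.9370.
  t=0,j=0: stock 26.0000 → up 28.0800 (V=28.0781), down 23.1400 (V=20.5628). Price 25.2008; hedge Δ=1.5213, bond B=-14.3532.
Each (Δ,B) replicates both successor values, so the strategy is self-financing and V0 is arbitrage-free.

(0,0): Delta=1.5213 Bond=-14.3532
(1,0): Delta=-4.0308 Bond=113.8359
(1,1): Delta=3.6330 Bond=-73.9370
(2,0): Delta=7.4036 Bond=-119.3741
(2,1): Delta=-8.3798 Bond=224.7988
(2,2): Delta=8.2020 Bond=-213.9763
V0=25.2008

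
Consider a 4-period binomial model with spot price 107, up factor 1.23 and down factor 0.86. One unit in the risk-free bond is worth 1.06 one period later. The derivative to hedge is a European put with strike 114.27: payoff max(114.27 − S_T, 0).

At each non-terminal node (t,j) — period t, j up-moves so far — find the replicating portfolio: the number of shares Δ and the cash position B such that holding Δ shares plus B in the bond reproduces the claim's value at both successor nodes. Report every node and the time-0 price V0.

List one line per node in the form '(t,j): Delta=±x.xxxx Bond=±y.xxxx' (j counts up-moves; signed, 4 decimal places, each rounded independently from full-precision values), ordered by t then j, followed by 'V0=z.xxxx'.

The replicating-portfolio and risk-neutral prices coincide; use p* = (1.06−0.86)/(1.23−0.86) = 0.5405 for the latter.
Terminal payoffs: V(4,0)=55.7401, V(4,1)=30.5587, V(4,2)=0.0000, V(4,3)=0.0000, V(4,4)=0.0000
(3,0): S=68.0580. Δ = (V_up−V_dn)/(S_up−S_dn) = (30.5587−55.7401)/(83.7113−58.5299) = -1.0000. V = [p*·30.5587 + (1−p*)·55.7401]/1.06 = 39.7439. B = V − Δ·S = 107.8019.
(3,1): S=97.3388. Δ = (V_up−V_dn)/(S_up−S_dn) = (0.0000−30.5587)/(119.7267−83.7113) = -0.8485. V = [p*·0.0000 + (1−p*)·30.5587]/1.06 = 13.2457. B = V − Δ·S = 95.8367.
(3,2): S=139.2171. Δ = (V_up−V_dn)/(S_up−S_dn) = (0.0000−0.0000)/(171.2370−119.7267) = 0.0000. V = [p*·0.0000 + (1−p*)·0.0000]/1.06 = 0.0000. B = V − Δ·S = 0.0000.
(3,3): S=199.1128. Δ = (V_up−V_dn)/(S_up−S_dn) = (0.0000−0.0000)/(244.9087−171.2370) = 0.0000. V = [p*·0.0000 + (1−p*)·0.0000]/1.06 = 0.0000. B = V − Δ·S = 0.0000.
(2,0): S=79.1372. Δ = (V_up−V_dn)/(S_up−S_dn) = (13.2457−39.7439)/(97.3388−68.0580) = -0.9050. V = [p*·13.2457 + (1−p*)·39.7439]/1.06 = 23.9817. B = V − Δ·S = 95.5983.
(2,1): S=113.1846. Δ = (V_up−V_dn)/(S_up−S_dn) = (0.0000−13.2457)/(139.2171−97.3388) = -0.3163. V = [p*·0.0000 + (1−p*)·13.2457]/1.06 = 5.7414. B = V − Δ·S = 41.5407.
(2,2): S=161.8803. Δ = (V_up−V_dn)/(S_up−S_dn) = (0.0000−0.0000)/(199.1128−139.2171) = 0.0000. V = [p*·0.0000 + (1−p*)·0.0000]/1.06 = 0.0000. B = V − Δ·S = 0.0000.
(1,0): S=92.0200. Δ = (V_up−V_dn)/(S_up−S_dn) = (5.7414−23.9817)/(113.1846−79.1372) = -0.5357. V = [p*·5.7414 + (1−p*)·23.9817]/1.06 = 13.3227. B = V − Δ·S = 62.6207.
(1,1): S=131.6100. Δ = (V_up−V_dn)/(S_up−S_dn) = (0.0000−5.7414)/(161.8803−113.1846) = -0.1179. V = [p*·0.0000 + (1−p*)·5.7414]/1.06 = 2.4886. B = V − Δ·S = 18.0059.
(0,0): S=107.0000. Δ = (V_up−V_dn)/(S_up−S_dn) = (2.4886−13.3227)/(131.6100−92.0200) = -0.2737. V = [p*·2.4886 + (1−p*)·13.3227]/1.06 = 7.0438. B = V − Δ·S = 36.3251.
Root portfolio cost Δ·107+B reproduces V0=7.0438.

(0,0): Delta=-0.2737 Bond=36.3251
(1,0): Delta=-0.5357 Bond=62.6207
(1,1): Delta=-0.1179 Bond=18.0059
(2,0): Delta=-0.9050 Bond=95.5983
(2,1): Delta=-0.3163 Bond=41.5407
(2,2): Delta=0.0000 Bond=0.0000
(3,0): Delta=-1.0000 Bond=107.8019
(3,1): Delta=-0.8485 Bond=95.8367
(3,2): Delta=0.0000 Bond=0.0000
(3,3): Delta=0.0000 Bond=0.0000
V0=7.0438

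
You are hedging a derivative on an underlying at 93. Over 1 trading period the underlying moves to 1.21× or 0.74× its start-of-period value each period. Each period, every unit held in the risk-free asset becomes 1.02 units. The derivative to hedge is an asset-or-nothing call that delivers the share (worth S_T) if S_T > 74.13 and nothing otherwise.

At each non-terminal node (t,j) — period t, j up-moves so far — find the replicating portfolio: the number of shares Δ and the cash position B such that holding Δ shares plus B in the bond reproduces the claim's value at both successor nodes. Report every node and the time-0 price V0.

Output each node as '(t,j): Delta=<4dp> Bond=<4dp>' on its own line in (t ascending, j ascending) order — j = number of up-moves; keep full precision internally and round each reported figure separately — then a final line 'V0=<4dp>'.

(0,0): Delta=2.5745 Bond=-173.7009
V0=65.7247

Under the risk-neutral measure, an up-move has probability p* = (R−d)/(u−d) = 0.5957 and values discount at R = 1.02.
Payoff layer (t=1): V(1,0)=0.0000, V(1,1)=112.5300
(0,0): S=93.0000. Δ = (V_up−V_dn)/(S_up−S_dn) = (112.5300−0.0000)/(112.5300−68.8200) = 2.5745. V = [p*·112.5300 + (1−p*)·0.0000]/1.02 = 65.7247. B = V − Δ·S = -173.7009.
Check: Δ(0,0)·S0 + B(0,0) = 65.7247 = V0.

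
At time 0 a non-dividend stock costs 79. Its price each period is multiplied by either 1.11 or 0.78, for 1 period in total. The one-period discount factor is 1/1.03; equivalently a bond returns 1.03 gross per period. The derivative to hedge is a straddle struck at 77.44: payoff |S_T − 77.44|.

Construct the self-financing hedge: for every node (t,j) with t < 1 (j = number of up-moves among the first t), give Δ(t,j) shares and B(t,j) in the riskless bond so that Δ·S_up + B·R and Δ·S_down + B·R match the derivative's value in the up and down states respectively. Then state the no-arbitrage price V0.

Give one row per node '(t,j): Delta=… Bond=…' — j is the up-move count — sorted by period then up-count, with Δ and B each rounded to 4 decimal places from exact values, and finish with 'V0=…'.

(0,0): Delta=-0.2137 Bond=28.1412
V0=11.2624

Risk-neutral probability p* = (R−d)/(u−d) = (1.03−0.78)/(1.11−0.78) = 0.7576.
At expiry t=1: V(1,0)=15.8200, V(1,1)=10.2500
  t=0,j=0: stock 79.0000 → up 87.6900 (V=10.2500), down 61.6200 (V=15.8200). Price 11.2624; hedge Δ=-0.2137, bond B=28.1412.
Self-financing check: at every node Δ·S+B equals the discounted successor values.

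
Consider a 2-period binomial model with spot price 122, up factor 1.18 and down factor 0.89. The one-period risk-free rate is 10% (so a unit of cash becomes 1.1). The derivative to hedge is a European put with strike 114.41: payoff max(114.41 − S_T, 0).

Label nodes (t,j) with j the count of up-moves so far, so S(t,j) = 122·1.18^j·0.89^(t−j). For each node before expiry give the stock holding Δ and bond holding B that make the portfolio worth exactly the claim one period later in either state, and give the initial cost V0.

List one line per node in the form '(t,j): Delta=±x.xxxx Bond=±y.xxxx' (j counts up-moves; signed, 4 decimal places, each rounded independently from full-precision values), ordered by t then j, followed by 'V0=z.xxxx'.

(0,0): Delta=-0.1260 Bond=16.4881
(1,0): Delta=-0.5645 Bond=65.7463
(1,1): Delta=0.0000 Bond=0.0000
V0=1.1178

Since d<R<u, set p* = (R−d)/(u−d) = 0.7241; price each node as the discounted p*-expectation of its children.
Payoff layer (t=2): V(2,0)=17.7738, V(2,1)=0.0000, V(2,2)=0.0000
  t=1,j=0: stock 108.5800 → up 128.1244 (V=0.0000), down 96.6362 (V=17.7738). Price 4.4574; hedge Δ=-0.5645, bond B=65.7463.
  t=1,j=1: stock 143.9600 → up 169.8728 (V=0.0000), down 128.1244 (V=0.0000). Price 0.0000; hedge Δ=0.0000, bond B=0.0000.
  t=0,j=0: stock 122.0000 → up 143.9600 (V=0.0000), down 108.5800 (V=4.4574). Price 1.1178; hedge Δ=-0.1260, bond B=16.4881.
Each (Δ,B) replicates both successor values, so the strategy is self-financing and V0 is arbitrage-free.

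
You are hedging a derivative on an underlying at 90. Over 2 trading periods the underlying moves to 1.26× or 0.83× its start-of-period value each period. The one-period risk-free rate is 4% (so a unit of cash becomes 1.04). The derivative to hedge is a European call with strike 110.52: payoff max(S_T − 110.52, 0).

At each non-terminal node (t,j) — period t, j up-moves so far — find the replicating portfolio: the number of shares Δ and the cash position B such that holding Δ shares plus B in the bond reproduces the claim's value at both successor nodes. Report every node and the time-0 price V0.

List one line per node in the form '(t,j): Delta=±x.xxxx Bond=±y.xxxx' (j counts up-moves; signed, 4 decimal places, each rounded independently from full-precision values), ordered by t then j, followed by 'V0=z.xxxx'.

(0,0): Delta=0.3927 Bond=-28.2069
(1,0): Delta=0.0000 Bond=0.0000
(1,1): Delta=0.6637 Bond=-60.0674
V0=7.1367

Risk-neutral probability p* = (R−d)/(u−d) = (1.04−0.83)/(1.26−0.83) = 0.4884.
At expiry t=2: V(2,0)=0.0000, V(2,1)=0.0000, V(2,2)=32.3640
Node (1,0) S=74.7000: V=(p*·0.0000+(1−p*)·0.0000)/1.04=0.0000; Δ=(0.0000−0.0000)/(94.1220−62.0010)=0.0000; B=V−Δ·S=0.0000
Node (1,1) S=113.4000: V=(p*·32.3640+(1−p*)·0.0000)/1.04=15.1978; Δ=(32.3640−0.0000)/(142.8840−94.1220)=0.6637; B=V−Δ·S=-60.0674
Node (0,0) S=90.0000: V=(p*·15.1978+(1−p*)·0.0000)/1.04=7.1367; Δ=(15.1978−0.0000)/(113.4000−74.7000)=0.3927; B=V−Δ·S=-28.2069
The time-0 hedge costs 7.1367, which is the no-arbitrage price.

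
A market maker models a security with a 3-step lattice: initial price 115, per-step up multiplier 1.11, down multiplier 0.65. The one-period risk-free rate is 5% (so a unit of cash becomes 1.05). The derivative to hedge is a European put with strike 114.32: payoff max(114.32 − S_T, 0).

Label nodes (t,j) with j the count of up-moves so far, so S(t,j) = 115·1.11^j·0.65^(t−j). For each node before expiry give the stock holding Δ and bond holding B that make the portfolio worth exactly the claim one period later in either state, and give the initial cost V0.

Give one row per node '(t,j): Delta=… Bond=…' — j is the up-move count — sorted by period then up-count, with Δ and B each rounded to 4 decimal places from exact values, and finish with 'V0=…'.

Since d<R<u, set p* = (R−d)/(u−d) = 0.8696; price each node as the discounted p*-expectation of its children.
At expiry t=3: V(3,0)=82.7381, V(3,1)=60.3879, V(3,2)=22.2205, V(3,3)=0.0000
  t=2,j=0: stock 48.5875 → up 53.9321 (V=60.3879), down 31.5819 (V=82.7381). Price 60.2887; hedge Δ=-1.0000, bond B=108.8762.
  t=2,j=1: stock 82.9725 → up 92.0995 (V=22.2205), down 53.9321 (V=60.3879). Price 25.9037; hedge Δ=-1.0000, bond B=108.8762.
  t=2,j=2: stock 141.6915 → up 157.2776 (V=0.0000), down 92.0995 (V=22.2205). Price 2.7603; hedge Δ=-0.3409, bond B=51.0658.
  t=1,j=0: stock 74.7500 → up 82.9725 (V=25.9037), down 48.5875 (V=60.2887). Price 28.9416; hedge Δ=-1.0000, bond B=103.6916.
  t=1,j=1: stock 127.6500 → up 141.6915 (V=2.7603), down 82.9725 (V=25.9037). Price 5.5038; hedge Δ=-0.3941, bond B=55.8155.
  t=0,j=0: stock 115.0000 → up 127.6500 (V=5.5038), down 74.7500 (V=28.9416). Price 8.1533; hedge Δ=-0.4431, bond B=59.1050.
Root portfolio cost Δ·115+B reproduces V0=8.1533.

(0,0): Delta=-0.4431 Bond=59.1050
(1,0): Delta=-1.0000 Bond=103.6916
(1,1): Delta=-0.3941 Bond=55.8155
(2,0): Delta=-1.0000 Bond=108.8762
(2,1): Delta=-1.0000 Bond=108.8762
(2,2): Delta=-0.3409 Bond=51.0658
V0=8.1533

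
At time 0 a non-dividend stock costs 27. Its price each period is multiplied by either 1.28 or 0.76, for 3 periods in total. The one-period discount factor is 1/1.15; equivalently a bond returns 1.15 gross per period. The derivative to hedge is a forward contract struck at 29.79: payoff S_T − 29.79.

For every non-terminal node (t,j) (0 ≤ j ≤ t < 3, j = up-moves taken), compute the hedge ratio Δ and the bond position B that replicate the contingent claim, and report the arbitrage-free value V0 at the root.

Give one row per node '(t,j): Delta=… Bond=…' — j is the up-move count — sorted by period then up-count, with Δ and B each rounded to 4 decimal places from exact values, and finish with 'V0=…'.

(0,0): Delta=1.0000 Bond=-19.5874
(1,0): Delta=1.0000 Bond=-22.5255
(1,1): Delta=1.0000 Bond=-22.5255
(2,0): Delta=1.0000 Bond=-25.9043
(2,1): Delta=1.0000 Bond=-25.9043
(2,2): Delta=1.0000 Bond=-25.9043
V0=7.4126

Since d<R<u, set p* = (R−d)/(u−d) = 0.7500; price each node as the discounted p*-expectation of its children.
Payoff layer (t=3): V(3,0)=-17.9376, V(3,1)=-9.8281, V(3,2)=3.8300, V(3,3)=26.8331
Node (2,0) S=15.5952: V=(p*·-9.8281+(1−p*)·-17.9376)/1.15=-10.3091; Δ=(-9.8281−-17.9376)/(19.9619−11.8524)=1.0000; B=V−Δ·S=-25.9043
Node (2,1) S=26.2656: V=(p*·3.8300+(1−p*)·-9.8281)/1.15=0.3613; Δ=(3.8300−-9.8281)/(33.6200−19.9619)=1.0000; B=V−Δ·S=-25.9043
Node (2,2) S=44.2368: V=(p*·26.8331+(1−p*)·3.8300)/1.15=18.3325; Δ=(26.8331−3.8300)/(56.6231−33.6200)=1.0000; B=V−Δ·S=-25.9043
Node (1,0) S=20.5200: V=(p*·0.3613+(1−p*)·-10.3091)/1.15=-2.0055; Δ=(0.3613−-10.3091)/(26.2656−15.5952)=1.0000; B=V−Δ·S=-22.5255
Node (1,1) S=34.5600: V=(p*·18.3325+(1−p*)·0.3613)/1.15=12.0345; Δ=(18.3325−0.3613)/(44.2368−26.2656)=1.0000; B=V−Δ·S=-22.5255
Node (0,0) S=27.0000: V=(p*·12.0345+(1−p*)·-2.0055)/1.15=7.4126; Δ=(12.0345−-2.0055)/(34.5600−20.5200)=1.0000; B=V−Δ·S=-19.5874
The time-0 hedge costs 7.4126, which is the no-arbitrage price.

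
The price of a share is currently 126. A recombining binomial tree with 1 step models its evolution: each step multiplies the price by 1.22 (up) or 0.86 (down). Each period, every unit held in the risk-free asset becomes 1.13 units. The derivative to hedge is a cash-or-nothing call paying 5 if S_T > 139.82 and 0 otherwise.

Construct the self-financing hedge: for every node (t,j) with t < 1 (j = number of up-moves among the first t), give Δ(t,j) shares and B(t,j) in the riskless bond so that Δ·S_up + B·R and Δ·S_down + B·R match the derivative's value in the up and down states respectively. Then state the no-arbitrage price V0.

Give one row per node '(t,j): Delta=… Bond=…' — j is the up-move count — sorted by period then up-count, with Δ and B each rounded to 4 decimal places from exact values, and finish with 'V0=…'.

(0,0): Delta=0.1102 Bond=-10.5703
V0=3.3186

Risk-neutral probability p* = (R−d)/(u−d) = (1.13−0.86)/(1.22−0.86) = 0.7500.
Terminal values V(1,·): V(1,0)=0.0000, V(1,1)=5.0000
Node (0,0) S=126.0000: V=(p*·5.0000+(1−p*)·0.0000)/1.13=3.3186; Δ=(5.0000−0.0000)/(153.7200−108.3600)=0.1102; B=V−Δ·S=-10.5703
The time-0 hedge costs 3.3186, which is the no-arbitrage price.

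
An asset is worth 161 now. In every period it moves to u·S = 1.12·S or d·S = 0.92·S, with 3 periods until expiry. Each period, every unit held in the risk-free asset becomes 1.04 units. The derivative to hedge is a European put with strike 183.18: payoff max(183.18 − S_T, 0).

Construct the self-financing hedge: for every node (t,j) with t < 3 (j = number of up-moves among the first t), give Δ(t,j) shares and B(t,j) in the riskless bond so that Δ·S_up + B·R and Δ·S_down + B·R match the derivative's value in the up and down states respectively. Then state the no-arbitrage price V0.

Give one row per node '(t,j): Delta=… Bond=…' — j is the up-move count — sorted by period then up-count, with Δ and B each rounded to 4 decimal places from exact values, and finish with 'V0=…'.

(0,0): Delta=-0.5464 Bond=99.0755
(1,0): Delta=-0.9489 Bond=162.6701
(1,1): Delta=-0.3259 Bond=63.2840
(2,0): Delta=-1.0000 Bond=176.1346
(2,1): Delta=-0.9210 Bond=164.5385
(2,2): Delta=0.0000 Bond=0.0000
V0=11.1128

No-arbitrage ⇒ martingale measure with p* = (R−d)/(u−d) = 0.6000.
Payoff layer (t=3): V(3,0)=57.8112, V(3,1)=30.5572, V(3,2)=0.0000, V(3,3)=0.0000
(2,0): S=136.2704. Δ = (V_up−V_dn)/(S_up−S_dn) = (30.5572−57.8112)/(152.6228−125.3688) = -1.0000. V = [p*·30.5572 + (1−p*)·57.8112]/1.04 = 39.8642. B = V − Δ·S = 176.1346.
(2,1): S=165.8944. Δ = (V_up−V_dn)/(S_up−S_dn) = (0.0000−30.5572)/(185.8017−152.6228) = -0.9210. V = [p*·0.0000 + (1−p*)·30.5572]/1.04 = 11.7528. B = V − Δ·S = 164.5385.
(2,2): S=201.9584. Δ = (V_up−V_dn)/(S_up−S_dn) = (0.0000−0.0000)/(226.1934−185.8017) = 0.0000. V = [p*·0.0000 + (1−p*)·0.0000]/1.04 = 0.0000. B = V − Δ·S = 0.0000.
(1,0): S=148.1200. Δ = (V_up−V_dn)/(S_up−S_dn) = (11.7528−39.8642)/(165.8944−136.2704) = -0.9489. V = [p*·11.7528 + (1−p*)·39.8642]/1.04 = 22.1128. B = V − Δ·S = 162.6701.
(1,1): S=180.3200. Δ = (V_up−V_dn)/(S_up−S_dn) = (0.0000−11.7528)/(201.9584−165.8944) = -0.3259. V = [p*·0.0000 + (1−p*)·11.7528]/1.04 = 4.5203. B = V − Δ·S = 63.2840.
(0,0): S=161.0000. Δ = (V_up−V_dn)/(S_up−S_dn) = (4.5203−22.1128)/(180.3200−148.1200) = -0.5464. V = [p*·4.5203 + (1−p*)·22.1128]/1.04 = 11.1128. B = V − Δ·S = 99.0755.
Root portfolio cost Δ·161+B reproduces V0=11.1128.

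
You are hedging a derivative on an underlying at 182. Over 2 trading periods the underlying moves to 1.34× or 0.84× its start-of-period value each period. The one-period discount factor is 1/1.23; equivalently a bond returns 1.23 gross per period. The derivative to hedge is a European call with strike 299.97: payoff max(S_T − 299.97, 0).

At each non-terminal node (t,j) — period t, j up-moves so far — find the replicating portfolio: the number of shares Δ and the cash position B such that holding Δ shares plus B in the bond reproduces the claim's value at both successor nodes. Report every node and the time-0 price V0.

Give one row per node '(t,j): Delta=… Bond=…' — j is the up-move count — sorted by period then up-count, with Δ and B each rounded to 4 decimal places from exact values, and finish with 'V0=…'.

(0,0): Delta=0.1870 Bond=-23.2381
(1,0): Delta=0.0000 Bond=0.0000
(1,1): Delta=0.2200 Bond=-36.6448
V0=10.7891

No-arbitrage ⇒ martingale measure with p* = (R−d)/(u−d) = 0.7800.
Terminal values V(2,·): V(2,0)=0.0000, V(2,1)=0.0000, V(2,2)=26.8292
(1,0): S=152.8800. Δ = (V_up−V_dn)/(S_up−S_dn) = (0.0000−0.0000)/(204.8592−128.4192) = 0.0000. V = [p*·0.0000 + (1−p*)·0.0000]/1.23 = 0.0000. B = V − Δ·S = 0.0000.
(1,1): S=243.8800. Δ = (V_up−V_dn)/(S_up−S_dn) = (26.8292−0.0000)/(326.7992−204.8592) = 0.2200. V = [p*·26.8292 + (1−p*)·0.0000]/1.23 = 17.0136. B = V − Δ·S = -36.6448.
(0,0): S=182.0000. Δ = (V_up−V_dn)/(S_up−S_dn) = (17.0136−0.0000)/(243.8800−152.8800) = 0.1870. V = [p*·17.0136 + (1−p*)·0.0000]/1.23 = 10.7891. B = V − Δ·S = -23.2381.
Check: Δ(0,0)·S0 + B(0,0) = 10.7891 = V0.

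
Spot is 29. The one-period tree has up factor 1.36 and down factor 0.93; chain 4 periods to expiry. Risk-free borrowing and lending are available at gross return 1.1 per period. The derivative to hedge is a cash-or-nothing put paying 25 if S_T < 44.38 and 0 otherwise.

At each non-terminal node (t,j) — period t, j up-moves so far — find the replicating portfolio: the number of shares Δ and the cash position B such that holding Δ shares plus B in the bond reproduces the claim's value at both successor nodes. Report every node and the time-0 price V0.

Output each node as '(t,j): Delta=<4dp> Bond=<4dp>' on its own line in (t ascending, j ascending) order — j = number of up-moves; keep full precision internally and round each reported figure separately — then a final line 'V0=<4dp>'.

Risk-neutral probability p* = (R−d)/(u−d) = (1.1−0.93)/(1.36−0.93) = 0.3953.
Terminal values V(4,·): V(4,0)=25.0000, V(4,1)=25.0000, V(4,2)=0.0000, V(4,3)=0.0000, V(4,4)=0.0000
Node (3,0) S=23.3264: V=(p*·25.0000+(1−p*)·25.0000)/1.1=22.7273; Δ=(25.0000−25.0000)/(31.7238−21.6935)=0.0000; B=V−Δ·S=22.7273
Node (3,1) S=34.1117: V=(p*·0.0000+(1−p*)·25.0000)/1.1=13.7421; Δ=(0.0000−25.0000)/(46.3919−31.7238)=-1.7044; B=V−Δ·S=71.8816
Node (3,2) S=49.8837: V=(p*·0.0000+(1−p*)·0.0000)/1.1=0.0000; Δ=(0.0000−0.0000)/(67.8418−46.3919)=0.0000; B=V−Δ·S=0.0000
Node (3,3) S=72.9482: V=(p*·0.0000+(1−p*)·0.0000)/1.1=0.0000; Δ=(0.0000−0.0000)/(99.2096−67.8418)=0.0000; B=V−Δ·S=0.0000
Node (2,0) S=25.0821: V=(p*·13.7421+(1−p*)·22.7273)/1.1=17.4318; Δ=(13.7421−22.7273)/(34.1117−23.3264)=-0.8331; B=V−Δ·S=38.3276
Node (2,1) S=36.6792: V=(p*·0.0000+(1−p*)·13.7421)/1.1=7.5538; Δ=(0.0000−13.7421)/(49.8837−34.1117)=-0.8713; B=V−Δ·S=39.5121
Node (2,2) S=53.6384: V=(p*·0.0000+(1−p*)·0.0000)/1.1=0.0000; Δ=(0.0000−0.0000)/(72.9482−49.8837)=0.0000; B=V−Δ·S=0.0000
Node (1,0) S=26.9700: V=(p*·7.5538+(1−p*)·17.4318)/1.1=12.2969; Δ=(7.5538−17.4318)/(36.6792−25.0821)=-0.8518; B=V−Δ·S=35.2690
Node (1,1) S=39.4400: V=(p*·0.0000+(1−p*)·7.5538)/1.1=4.1522; Δ=(0.0000−7.5538)/(53.6384−36.6792)=-0.4454; B=V−Δ·S=21.7191
Node (0,0) S=29.0000: V=(p*·4.1522+(1−p*)·12.2969)/1.1=8.2517; Δ=(4.1522−12.2969)/(39.4400−26.9700)=-0.6531; B=V−Δ·S=27.1928
Check: Δ(0,0)·S0 + B(0,0) = 8.2517 = V0.

(0,0): Delta=-0.6531 Bond=27.1928
(1,0): Delta=-0.8518 Bond=35.2690
(1,1): Delta=-0.4454 Bond=21.7191
(2,0): Delta=-0.8331 Bond=38.3276
(2,1): Delta=-0.8713 Bond=39.5121
(2,2): Delta=0.0000 Bond=0.0000
(3,0): Delta=0.0000 Bond=22.7273
(3,1): Delta=-1.7044 Bond=71.8816
(3,2): Delta=0.0000 Bond=0.0000
(3,3): Delta=0.0000 Bond=0.0000
V0=8.2517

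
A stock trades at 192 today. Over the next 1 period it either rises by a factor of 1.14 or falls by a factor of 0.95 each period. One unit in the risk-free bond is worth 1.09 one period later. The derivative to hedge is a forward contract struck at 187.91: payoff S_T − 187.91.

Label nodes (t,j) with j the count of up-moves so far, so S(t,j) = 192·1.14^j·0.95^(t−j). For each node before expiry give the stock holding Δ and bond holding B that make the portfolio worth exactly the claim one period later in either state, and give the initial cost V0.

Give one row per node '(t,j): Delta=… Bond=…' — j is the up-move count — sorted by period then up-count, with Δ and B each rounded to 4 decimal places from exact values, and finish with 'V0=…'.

Under the risk-neutral measure, an up-move has probability p* = (R−d)/(u−d) = 0.7368 and values discount at R = 1.09.
At expiry t=1: V(1,0)=-5.5100, V(1,1)=30.9700
  t=0,j=0: stock 192.0000 → up 218.8800 (V=30.9700), down 182.4000 (V=-5.5100). Price 19.6055; hedge Δ=1.0000, bond B=-172.3945.
The time-0 hedge costs 19.6055, which is the no-arbitrage price.

(0,0): Delta=1.0000 Bond=-172.3945
V0=19.6055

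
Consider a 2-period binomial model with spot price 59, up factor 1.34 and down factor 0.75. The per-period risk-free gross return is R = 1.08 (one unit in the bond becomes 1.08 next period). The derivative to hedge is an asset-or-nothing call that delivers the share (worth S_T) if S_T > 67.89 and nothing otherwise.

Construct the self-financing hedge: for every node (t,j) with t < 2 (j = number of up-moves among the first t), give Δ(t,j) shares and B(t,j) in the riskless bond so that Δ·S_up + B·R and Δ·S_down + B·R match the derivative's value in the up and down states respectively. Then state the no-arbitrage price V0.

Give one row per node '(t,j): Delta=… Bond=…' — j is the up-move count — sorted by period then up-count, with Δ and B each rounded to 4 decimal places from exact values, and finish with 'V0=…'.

(0,0): Delta=1.5761 Bond=-64.5781
(1,0): Delta=0.0000 Bond=0.0000
(1,1): Delta=2.2712 Bond=-124.6944
V0=28.4144

The replicating-portfolio and risk-neutral prices coincide; use p* = (1.08−0.75)/(1.34−0.75) = 0.5593 for the latter.
Terminal values V(2,·): V(2,0)=0.0000, V(2,1)=0.0000, V(2,2)=105.9404
(1,0): S=44.2500. Δ = (V_up−V_dn)/(S_up−S_dn) = (0.0000−0.0000)/(59.2950−33.1875) = 0.0000. V = [p*·0.0000 + (1−p*)·0.0000]/1.08 = 0.0000. B = V − Δ·S = 0.0000.
(1,1): S=79.0600. Δ = (V_up−V_dn)/(S_up−S_dn) = (105.9404−0.0000)/(105.9404−59.2950) = 2.2712. V = [p*·105.9404 + (1−p*)·0.0000]/1.08 = 54.8656. B = V − Δ·S = -124.6944.
(0,0): S=59.0000. Δ = (V_up−V_dn)/(S_up−S_dn) = (54.8656−0.0000)/(79.0600−44.2500) = 1.5761. V = [p*·54.8656 + (1−p*)·0.0000]/1.08 = 28.4144. B = V − Δ·S = -64.5781.
Self-financing check: at every node Δ·S+B equals the discounted successor values.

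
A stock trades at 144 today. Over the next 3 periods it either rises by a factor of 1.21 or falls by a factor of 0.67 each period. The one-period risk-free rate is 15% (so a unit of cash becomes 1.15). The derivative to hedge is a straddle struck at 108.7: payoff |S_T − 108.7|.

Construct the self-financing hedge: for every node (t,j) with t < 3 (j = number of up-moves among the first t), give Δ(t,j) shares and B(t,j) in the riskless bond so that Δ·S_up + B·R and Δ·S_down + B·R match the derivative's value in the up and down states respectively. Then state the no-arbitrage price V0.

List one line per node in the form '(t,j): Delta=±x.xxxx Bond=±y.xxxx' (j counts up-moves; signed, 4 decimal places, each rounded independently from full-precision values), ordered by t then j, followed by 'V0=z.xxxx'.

Risk-neutral probability p* = (R−d)/(u−d) = (1.15−0.67)/(1.21−0.67) = 0.8889.
At expiry t=3: V(3,0)=65.3901, V(3,1)=30.4837, V(3,2)=32.5564, V(3,3)=146.4048
  t=2,j=0: stock 64.6416 → up 78.2163 (V=30.4837), down 43.3099 (V=65.3901). Price 29.8801; hedge Δ=-1.0000, bond B=94.5217.
  t=2,j=1: stock 116.7408 → up 141.2564 (V=32.5564), down 78.2163 (V=30.4837). Price 28.1096; hedge Δ=0.0329, bond B=24.2713.
  t=2,j=2: stock 210.8304 → up 255.1048 (V=146.4048), down 141.2564 (V=32.5564). Price 116.3087; hedge Δ=1.0000, bond B=-94.5217.
  t=1,j=0: stock 96.4800 → up 116.7408 (V=28.1096), down 64.6416 (V=29.8801). Price 24.6142; hedge Δ=-0.0340, bond B=27.8929.
  t=1,j=1: stock 174.2400 → up 210.8304 (V=116.3087), down 116.7408 (V=28.1096). Price 92.6163; hedge Δ=0.9374, bond B=-70.7152.
  t=0,j=0: stock 144.0000 → up 174.2400 (V=92.6163), down 96.4800 (V=24.6142). Price 73.9657; hedge Δ=0.8745, bond B=-51.9641.
Root portfolio cost Δ·144+B reproduces V0=73.9657.

(0,0): Delta=0.8745 Bond=-51.9641
(1,0): Delta=-0.0340 Bond=27.8929
(1,1): Delta=0.9374 Bond=-70.7152
(2,0): Delta=-1.0000 Bond=94.5217
(2,1): Delta=0.0329 Bond=24.2713
(2,2): Delta=1.0000 Bond=-94.5217
V0=73.9657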